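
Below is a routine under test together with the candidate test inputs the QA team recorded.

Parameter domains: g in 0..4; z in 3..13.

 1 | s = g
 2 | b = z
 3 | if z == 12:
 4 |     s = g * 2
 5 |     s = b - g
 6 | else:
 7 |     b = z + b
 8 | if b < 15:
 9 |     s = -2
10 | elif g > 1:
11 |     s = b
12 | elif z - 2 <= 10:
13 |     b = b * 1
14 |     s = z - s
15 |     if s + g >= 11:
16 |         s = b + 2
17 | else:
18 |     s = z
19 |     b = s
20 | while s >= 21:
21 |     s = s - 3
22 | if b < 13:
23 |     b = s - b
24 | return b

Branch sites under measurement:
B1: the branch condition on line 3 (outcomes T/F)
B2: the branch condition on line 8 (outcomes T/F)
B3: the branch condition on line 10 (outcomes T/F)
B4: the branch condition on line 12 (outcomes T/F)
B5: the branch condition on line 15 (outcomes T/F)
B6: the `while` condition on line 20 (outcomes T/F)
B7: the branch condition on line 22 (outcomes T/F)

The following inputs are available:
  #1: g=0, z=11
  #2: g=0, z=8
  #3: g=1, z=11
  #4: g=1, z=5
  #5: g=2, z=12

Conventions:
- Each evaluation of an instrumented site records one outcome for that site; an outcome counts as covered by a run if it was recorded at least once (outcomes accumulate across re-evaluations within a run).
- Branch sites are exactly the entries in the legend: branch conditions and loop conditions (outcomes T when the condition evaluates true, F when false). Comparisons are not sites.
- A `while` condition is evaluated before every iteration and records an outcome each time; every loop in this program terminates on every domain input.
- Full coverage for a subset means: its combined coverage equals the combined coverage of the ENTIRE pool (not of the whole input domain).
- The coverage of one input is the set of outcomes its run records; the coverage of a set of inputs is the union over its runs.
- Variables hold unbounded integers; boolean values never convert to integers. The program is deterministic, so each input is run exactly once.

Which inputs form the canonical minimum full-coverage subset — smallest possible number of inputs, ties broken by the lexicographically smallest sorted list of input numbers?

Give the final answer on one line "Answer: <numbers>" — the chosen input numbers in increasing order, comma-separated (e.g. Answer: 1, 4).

input #1, g=0, z=11: events B1->F, B2->F, B3->F, B4->T, B5->T, B6->T, B6->T, B6->F, B7->F; outcomes B1=F, B2=F, B3=F, B4=T, B5=T, B6=T, B6=F, B7=F
input #2, g=0, z=8: events B1->F, B2->F, B3->F, B4->T, B5->F, B6->F, B7->F; outcomes B1=F, B2=F, B3=F, B4=T, B5=F, B6=F, B7=F
input #3, g=1, z=11: events B1->F, B2->F, B3->F, B4->T, B5->T, B6->T, B6->T, B6->F, B7->F; outcomes B1=F, B2=F, B3=F, B4=T, B5=T, B6=T, B6=F, B7=F
input #4, g=1, z=5: events B1->F, B2->T, B6->F, B7->T; outcomes B1=F, B2=T, B6=F, B7=T
input #5, g=2, z=12: events B1->T, B2->T, B6->F, B7->T; outcomes B1=T, B2=T, B6=F, B7=T
union over all inputs: B1=T, B1=F, B2=T, B2=F, B3=F, B4=T, B5=T, B5=F, B6=T, B6=F, B7=T, B7=F (12 outcomes)
every size-1 subset falls short of the 12 outcomes (best: 8/12)
every size-2 subset falls short of the 12 outcomes (best: 11/12)
inputs {1, 2, 5} (size 3) cover everything; no size-3 subset with a lexicographically smaller index list covers all 12

Answer: 1, 2, 5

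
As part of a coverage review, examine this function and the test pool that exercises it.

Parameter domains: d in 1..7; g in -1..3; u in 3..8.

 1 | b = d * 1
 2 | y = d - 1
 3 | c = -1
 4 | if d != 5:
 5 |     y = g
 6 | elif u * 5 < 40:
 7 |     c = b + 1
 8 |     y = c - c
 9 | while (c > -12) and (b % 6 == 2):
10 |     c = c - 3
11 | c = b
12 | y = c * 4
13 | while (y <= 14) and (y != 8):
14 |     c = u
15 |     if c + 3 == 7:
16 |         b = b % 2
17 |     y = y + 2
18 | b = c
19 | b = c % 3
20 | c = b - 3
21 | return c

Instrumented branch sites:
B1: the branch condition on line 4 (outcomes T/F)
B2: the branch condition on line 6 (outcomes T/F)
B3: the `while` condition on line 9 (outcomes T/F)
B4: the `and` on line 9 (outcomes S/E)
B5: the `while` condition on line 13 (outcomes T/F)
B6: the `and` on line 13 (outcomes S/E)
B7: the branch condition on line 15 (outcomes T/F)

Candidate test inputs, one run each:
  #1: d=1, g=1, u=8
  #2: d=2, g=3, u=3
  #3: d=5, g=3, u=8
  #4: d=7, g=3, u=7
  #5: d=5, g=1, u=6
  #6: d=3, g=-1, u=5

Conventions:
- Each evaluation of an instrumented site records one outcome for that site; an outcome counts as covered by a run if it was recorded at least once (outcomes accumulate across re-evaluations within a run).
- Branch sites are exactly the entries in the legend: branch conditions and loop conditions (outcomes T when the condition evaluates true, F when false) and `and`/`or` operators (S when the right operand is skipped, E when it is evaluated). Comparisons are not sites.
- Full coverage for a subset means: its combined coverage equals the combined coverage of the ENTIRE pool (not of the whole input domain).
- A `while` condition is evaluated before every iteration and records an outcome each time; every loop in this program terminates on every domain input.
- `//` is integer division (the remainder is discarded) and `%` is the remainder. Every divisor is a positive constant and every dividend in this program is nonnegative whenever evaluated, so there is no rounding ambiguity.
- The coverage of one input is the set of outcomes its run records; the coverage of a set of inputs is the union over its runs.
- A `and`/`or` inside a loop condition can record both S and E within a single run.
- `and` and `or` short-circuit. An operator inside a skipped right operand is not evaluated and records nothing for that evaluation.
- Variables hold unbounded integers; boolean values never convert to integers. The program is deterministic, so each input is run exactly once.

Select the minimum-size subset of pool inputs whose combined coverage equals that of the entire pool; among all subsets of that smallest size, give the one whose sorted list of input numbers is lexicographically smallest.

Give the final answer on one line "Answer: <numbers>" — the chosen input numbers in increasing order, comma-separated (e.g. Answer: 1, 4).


input #1, d=1, g=1, u=8: outcomes B1=T, B3=F, B4=E, B5=T, B5=F, B6=E, B7=F
input #2, d=2, g=3, u=3: outcomes B1=T, B3=T, B3=F, B4=S, B4=E, B5=F, B6=E
input #3, d=5, g=3, u=8: outcomes B1=F, B2=F, B3=F, B4=E, B5=F, B6=S
input #4, d=7, g=3, u=7: outcomes B1=T, B3=F, B4=E, B5=F, B6=S
input #5, d=5, g=1, u=6: outcomes B1=F, B2=T, B3=F, B4=E, B5=F, B6=S
input #6, d=3, g=-1, u=5: outcomes B1=T, B3=F, B4=E, B5=T, B5=F, B6=S, B6=E, B7=F
together the pool reaches 13 outcomes: B1=T, B1=F, B2=T, B2=F, B3=T, B3=F, B4=S, B4=E, B5=T, B5=F, B6=S, B6=E, B7=F
checked all size-1 subsets: none covers 13 outcomes (max 8/13)
checked all size-2 subsets: none covers 13 outcomes (max 10/13)
checked all size-3 subsets: none covers 13 outcomes (max 12/13)
at size 4, {1, 2, 3, 5} reaches all 13 outcomes; every lexicographically earlier size-4 subset fails
Answer: 1, 2, 3, 5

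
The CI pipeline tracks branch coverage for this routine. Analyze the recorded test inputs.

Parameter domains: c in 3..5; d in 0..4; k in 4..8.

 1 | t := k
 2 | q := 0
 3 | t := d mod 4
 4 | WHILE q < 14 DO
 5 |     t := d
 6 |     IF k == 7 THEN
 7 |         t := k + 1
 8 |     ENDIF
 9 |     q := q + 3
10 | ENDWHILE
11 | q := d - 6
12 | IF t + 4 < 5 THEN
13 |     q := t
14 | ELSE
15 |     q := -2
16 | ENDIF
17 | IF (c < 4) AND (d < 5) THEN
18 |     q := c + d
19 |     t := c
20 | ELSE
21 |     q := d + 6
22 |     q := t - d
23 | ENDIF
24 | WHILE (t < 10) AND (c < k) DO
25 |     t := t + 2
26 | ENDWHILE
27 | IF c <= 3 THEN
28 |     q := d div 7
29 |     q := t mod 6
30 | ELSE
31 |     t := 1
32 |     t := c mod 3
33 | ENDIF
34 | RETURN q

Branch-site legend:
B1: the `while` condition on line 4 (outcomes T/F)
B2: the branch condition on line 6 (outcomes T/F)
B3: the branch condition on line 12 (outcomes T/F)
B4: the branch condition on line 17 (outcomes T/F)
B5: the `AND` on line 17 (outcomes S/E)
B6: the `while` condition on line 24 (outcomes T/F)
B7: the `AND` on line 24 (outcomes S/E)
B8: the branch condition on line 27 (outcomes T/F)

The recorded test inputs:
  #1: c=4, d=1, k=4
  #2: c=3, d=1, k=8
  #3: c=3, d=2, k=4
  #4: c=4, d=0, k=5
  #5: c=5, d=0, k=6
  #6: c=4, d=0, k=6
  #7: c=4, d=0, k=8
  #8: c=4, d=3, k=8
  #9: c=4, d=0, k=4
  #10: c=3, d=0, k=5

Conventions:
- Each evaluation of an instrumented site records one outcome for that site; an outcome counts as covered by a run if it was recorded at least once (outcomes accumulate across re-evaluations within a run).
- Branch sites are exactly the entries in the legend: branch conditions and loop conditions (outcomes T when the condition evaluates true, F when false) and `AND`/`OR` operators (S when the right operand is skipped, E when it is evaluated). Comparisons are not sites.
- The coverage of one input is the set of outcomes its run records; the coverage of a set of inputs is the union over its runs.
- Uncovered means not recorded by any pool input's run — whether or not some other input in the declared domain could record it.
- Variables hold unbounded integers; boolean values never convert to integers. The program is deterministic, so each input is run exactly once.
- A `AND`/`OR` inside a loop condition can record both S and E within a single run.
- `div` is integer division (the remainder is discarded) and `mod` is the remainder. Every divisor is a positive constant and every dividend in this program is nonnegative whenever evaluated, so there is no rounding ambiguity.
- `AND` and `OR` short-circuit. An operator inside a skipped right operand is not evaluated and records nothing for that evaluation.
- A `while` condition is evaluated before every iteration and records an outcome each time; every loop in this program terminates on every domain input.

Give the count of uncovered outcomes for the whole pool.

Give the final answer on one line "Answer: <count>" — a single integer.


run #1 (c=4, d=1, k=4) records B1=T, B1=F, B2=F, B3=F, B4=F, B5=S, B6=F, B7=E, B8=F
run #2 (c=3, d=1, k=8) records B1=T, B1=F, B2=F, B3=F, B4=T, B5=E, B6=T, B6=F, B7=S, B7=E, B8=T
run #3 (c=3, d=2, k=4) records B1=T, B1=F, B2=F, B3=F, B4=T, B5=E, B6=T, B6=F, B7=S, B7=E, B8=T
run #4 (c=4, d=0, k=5) records B1=T, B1=F, B2=F, B3=T, B4=F, B5=S, B6=T, B6=F, B7=S, B7=E, B8=F
run #5 (c=5, d=0, k=6) records B1=T, B1=F, B2=F, B3=T, B4=F, B5=S, B6=T, B6=F, B7=S, B7=E, B8=F
run #6 (c=4, d=0, k=6) records B1=T, B1=F, B2=F, B3=T, B4=F, B5=S, B6=T, B6=F, B7=S, B7=E, B8=F
run #7 (c=4, d=0, k=8) records B1=T, B1=F, B2=F, B3=T, B4=F, B5=S, B6=T, B6=F, B7=S, B7=E, B8=F
run #8 (c=4, d=3, k=8) records B1=T, B1=F, B2=F, B3=F, B4=F, B5=S, B6=T, B6=F, B7=S, B7=E, B8=F
run #9 (c=4, d=0, k=4) records B1=T, B1=F, B2=F, B3=T, B4=F, B5=S, B6=F, B7=E, B8=F
run #10 (c=3, d=0, k=5) records B1=T, B1=F, B2=F, B3=T, B4=T, B5=E, B6=T, B6=F, B7=S, B7=E, B8=T
union over the pool: B1=T, B1=F, B2=F, B3=T, B3=F, B4=T, B4=F, B5=S, B5=E, B6=T, B6=F, B7=S, B7=E, B8=T, B8=F
uncovered (1 of 16): B2=T
Answer: 1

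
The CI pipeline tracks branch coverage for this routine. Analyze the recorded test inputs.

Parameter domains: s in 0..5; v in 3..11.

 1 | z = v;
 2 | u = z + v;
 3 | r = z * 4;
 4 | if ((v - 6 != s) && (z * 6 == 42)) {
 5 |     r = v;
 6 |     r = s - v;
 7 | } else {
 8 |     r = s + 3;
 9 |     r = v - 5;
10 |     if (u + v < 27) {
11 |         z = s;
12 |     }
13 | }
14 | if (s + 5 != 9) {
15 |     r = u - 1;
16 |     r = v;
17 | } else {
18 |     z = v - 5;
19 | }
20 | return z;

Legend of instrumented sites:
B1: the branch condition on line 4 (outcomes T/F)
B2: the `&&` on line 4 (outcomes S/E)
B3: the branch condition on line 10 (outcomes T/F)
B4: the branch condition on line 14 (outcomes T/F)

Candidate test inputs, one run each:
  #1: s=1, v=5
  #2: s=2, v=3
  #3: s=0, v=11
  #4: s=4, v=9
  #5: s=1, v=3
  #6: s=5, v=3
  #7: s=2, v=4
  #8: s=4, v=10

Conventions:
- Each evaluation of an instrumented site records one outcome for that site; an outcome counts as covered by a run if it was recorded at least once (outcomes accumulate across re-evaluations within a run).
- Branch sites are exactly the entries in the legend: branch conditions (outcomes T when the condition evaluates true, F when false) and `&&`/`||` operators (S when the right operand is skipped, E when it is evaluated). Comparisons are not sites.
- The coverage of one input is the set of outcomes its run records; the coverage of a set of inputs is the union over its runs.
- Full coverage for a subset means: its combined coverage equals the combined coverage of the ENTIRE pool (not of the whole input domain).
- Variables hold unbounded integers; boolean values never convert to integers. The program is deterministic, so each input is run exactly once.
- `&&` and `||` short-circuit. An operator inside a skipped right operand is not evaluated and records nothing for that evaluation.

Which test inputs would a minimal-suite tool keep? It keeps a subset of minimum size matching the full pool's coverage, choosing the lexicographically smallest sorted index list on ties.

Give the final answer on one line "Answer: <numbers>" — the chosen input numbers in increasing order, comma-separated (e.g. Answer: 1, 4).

run #1 (s=1, v=5) runs B2->E, B1->F, B3->T, B4->T; records B1=F, B2=E, B3=T, B4=T
run #2 (s=2, v=3) runs B2->E, B1->F, B3->T, B4->T; records B1=F, B2=E, B3=T, B4=T
run #3 (s=0, v=11) runs B2->E, B1->F, B3->F, B4->T; records B1=F, B2=E, B3=F, B4=T
run #4 (s=4, v=9) runs B2->E, B1->F, B3->F, B4->F; records B1=F, B2=E, B3=F, B4=F
run #5 (s=1, v=3) runs B2->E, B1->F, B3->T, B4->T; records B1=F, B2=E, B3=T, B4=T
run #6 (s=5, v=3) runs B2->E, B1->F, B3->T, B4->T; records B1=F, B2=E, B3=T, B4=T
run #7 (s=2, v=4) runs B2->E, B1->F, B3->T, B4->T; records B1=F, B2=E, B3=T, B4=T
run #8 (s=4, v=10) runs B2->S, B1->F, B3->F, B4->F; records B1=F, B2=S, B3=F, B4=F
pool-wide coverage (7 outcomes): B1=F, B2=S, B2=E, B3=T, B3=F, B4=T, B4=F
every size-1 subset falls short of the 7 outcomes (best: 4/7)
size 2: inputs {1, 8} cover all 7 outcomes, and no lexicographically smaller subset of this size does

Answer: 1, 8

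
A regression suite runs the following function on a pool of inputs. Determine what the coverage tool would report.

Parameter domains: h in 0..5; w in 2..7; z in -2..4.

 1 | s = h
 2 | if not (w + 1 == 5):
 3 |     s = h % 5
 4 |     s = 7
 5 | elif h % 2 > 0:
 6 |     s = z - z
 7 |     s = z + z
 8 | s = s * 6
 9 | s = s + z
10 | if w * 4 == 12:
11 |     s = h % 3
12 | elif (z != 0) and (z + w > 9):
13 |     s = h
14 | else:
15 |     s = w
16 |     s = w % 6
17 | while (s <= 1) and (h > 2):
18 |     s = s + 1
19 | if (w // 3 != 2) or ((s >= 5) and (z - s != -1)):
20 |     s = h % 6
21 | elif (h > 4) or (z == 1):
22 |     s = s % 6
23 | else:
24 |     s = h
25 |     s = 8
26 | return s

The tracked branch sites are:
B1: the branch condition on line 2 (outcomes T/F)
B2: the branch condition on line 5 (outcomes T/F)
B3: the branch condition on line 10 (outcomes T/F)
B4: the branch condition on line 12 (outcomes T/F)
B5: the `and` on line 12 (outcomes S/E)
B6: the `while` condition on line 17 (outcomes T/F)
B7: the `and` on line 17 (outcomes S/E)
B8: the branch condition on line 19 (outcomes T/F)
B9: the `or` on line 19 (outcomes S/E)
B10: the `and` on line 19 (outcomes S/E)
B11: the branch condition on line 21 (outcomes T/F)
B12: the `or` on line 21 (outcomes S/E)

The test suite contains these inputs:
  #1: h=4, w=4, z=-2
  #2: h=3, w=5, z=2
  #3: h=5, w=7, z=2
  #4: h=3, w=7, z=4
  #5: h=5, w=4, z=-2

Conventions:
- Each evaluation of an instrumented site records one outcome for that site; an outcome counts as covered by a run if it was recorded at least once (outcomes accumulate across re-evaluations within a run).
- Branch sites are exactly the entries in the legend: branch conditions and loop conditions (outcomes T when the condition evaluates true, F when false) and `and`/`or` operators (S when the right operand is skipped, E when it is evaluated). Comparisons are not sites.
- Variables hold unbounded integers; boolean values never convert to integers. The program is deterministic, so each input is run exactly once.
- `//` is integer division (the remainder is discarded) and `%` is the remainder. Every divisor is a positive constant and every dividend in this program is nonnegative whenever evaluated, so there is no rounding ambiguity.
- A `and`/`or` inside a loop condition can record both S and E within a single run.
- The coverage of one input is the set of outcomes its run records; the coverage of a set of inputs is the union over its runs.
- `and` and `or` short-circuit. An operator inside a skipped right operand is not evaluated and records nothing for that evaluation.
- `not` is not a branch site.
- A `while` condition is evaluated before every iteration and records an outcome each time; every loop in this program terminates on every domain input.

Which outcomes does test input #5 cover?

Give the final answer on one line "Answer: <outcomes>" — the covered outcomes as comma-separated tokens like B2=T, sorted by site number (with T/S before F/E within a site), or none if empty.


Simulating input #5 (h=5, w=4, z=-2) step by step:
  B1->F, B2->T, B3->F, B5->E, B4->F, B7->S, B6->F, B9->S, B8->T
distinct outcomes covered: B1=F, B2=T, B3=F, B4=F, B5=E, B6=F, B7=S, B8=T, B9=S
Answer: B1=F, B2=T, B3=F, B4=F, B5=E, B6=F, B7=S, B8=T, B9=S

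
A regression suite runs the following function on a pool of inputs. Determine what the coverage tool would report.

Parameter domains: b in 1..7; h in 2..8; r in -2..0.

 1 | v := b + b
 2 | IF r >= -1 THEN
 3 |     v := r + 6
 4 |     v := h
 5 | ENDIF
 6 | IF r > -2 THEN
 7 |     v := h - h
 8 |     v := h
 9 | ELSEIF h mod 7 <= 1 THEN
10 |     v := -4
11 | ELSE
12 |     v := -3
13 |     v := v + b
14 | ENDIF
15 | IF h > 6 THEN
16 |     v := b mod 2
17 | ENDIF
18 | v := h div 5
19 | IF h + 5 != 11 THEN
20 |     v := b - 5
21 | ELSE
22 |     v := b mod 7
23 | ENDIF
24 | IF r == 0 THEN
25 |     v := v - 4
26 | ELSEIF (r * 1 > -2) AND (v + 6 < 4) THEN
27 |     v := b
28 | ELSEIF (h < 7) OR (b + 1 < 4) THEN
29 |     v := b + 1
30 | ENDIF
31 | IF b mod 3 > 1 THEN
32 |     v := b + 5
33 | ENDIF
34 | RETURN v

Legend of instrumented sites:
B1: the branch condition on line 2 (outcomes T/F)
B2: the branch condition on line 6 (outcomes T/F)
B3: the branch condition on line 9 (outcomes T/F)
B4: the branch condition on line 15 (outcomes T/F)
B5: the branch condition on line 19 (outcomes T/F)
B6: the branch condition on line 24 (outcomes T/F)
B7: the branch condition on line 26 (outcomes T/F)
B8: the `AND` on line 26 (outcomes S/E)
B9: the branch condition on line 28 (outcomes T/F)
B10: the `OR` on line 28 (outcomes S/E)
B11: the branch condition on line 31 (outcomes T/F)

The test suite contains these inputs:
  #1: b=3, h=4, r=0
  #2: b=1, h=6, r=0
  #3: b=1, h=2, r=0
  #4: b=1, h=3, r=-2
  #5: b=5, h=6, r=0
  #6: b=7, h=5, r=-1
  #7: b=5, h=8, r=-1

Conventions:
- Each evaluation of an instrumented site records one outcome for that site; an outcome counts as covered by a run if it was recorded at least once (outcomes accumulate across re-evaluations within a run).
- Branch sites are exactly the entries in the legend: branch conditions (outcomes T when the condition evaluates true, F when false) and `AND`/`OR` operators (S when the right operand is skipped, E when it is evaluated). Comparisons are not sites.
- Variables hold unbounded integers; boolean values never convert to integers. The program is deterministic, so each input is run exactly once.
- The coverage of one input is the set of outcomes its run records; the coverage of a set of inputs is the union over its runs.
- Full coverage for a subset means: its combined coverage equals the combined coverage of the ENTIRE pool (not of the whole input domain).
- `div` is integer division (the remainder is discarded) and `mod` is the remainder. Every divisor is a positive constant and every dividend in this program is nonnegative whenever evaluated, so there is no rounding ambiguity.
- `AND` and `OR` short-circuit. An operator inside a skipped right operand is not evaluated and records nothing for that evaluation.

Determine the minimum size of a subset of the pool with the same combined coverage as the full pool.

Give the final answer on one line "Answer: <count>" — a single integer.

input #1 (b=3, h=4, r=0): events B1->T, B2->T, B4->F, B5->T, B6->T, B11->F; covers B1=T, B2=T, B4=F, B5=T, B6=T, B11=F
input #2 (b=1, h=6, r=0): events B1->T, B2->T, B4->F, B5->F, B6->T, B11->F; covers B1=T, B2=T, B4=F, B5=F, B6=T, B11=F
input #3 (b=1, h=2, r=0): events B1->T, B2->T, B4->F, B5->T, B6->T, B11->F; covers B1=T, B2=T, B4=F, B5=T, B6=T, B11=F
input #4 (b=1, h=3, r=-2): events B1->F, B2->F, B3->F, B4->F, B5->T, B6->F, B8->S, B7->F, B10->S, B9->T, B11->F; covers B1=F, B2=F, B3=F, B4=F, B5=T, B6=F, B7=F, B8=S, B9=T, B10=S, B11=F
input #5 (b=5, h=6, r=0): events B1->T, B2->T, B4->F, B5->F, B6->T, B11->T; covers B1=T, B2=T, B4=F, B5=F, B6=T, B11=T
input #6 (b=7, h=5, r=-1): events B1->T, B2->T, B4->F, B5->T, B6->F, B8->E, B7->F, B10->S, B9->T, B11->F; covers B1=T, B2=T, B4=F, B5=T, B6=F, B7=F, B8=E, B9=T, B10=S, B11=F
input #7 (b=5, h=8, r=-1): events B1->T, B2->T, B4->T, B5->T, B6->F, B8->E, B7->F, B10->E, B9->F, B11->T; covers B1=T, B2=T, B4=T, B5=T, B6=F, B7=F, B8=E, B9=F, B10=E, B11=T
the full pool covers 20 outcomes: B1=T, B1=F, B2=T, B2=F, B3=F, B4=T, B4=F, B5=T, B5=F, B6=T, B6=F, B7=F, B8=S, B8=E, B9=T, B9=F, B10=S, B10=E, B11=T, B11=F
checked all size-1 subsets: none covers 20 outcomes (max 11/20)
checked all size-2 subsets: none covers 20 outcomes (max 18/20)
the canonical winner is {2, 4, 7}: size 3, full 20-outcome coverage, earliest index list among size-3 covers

Answer: 3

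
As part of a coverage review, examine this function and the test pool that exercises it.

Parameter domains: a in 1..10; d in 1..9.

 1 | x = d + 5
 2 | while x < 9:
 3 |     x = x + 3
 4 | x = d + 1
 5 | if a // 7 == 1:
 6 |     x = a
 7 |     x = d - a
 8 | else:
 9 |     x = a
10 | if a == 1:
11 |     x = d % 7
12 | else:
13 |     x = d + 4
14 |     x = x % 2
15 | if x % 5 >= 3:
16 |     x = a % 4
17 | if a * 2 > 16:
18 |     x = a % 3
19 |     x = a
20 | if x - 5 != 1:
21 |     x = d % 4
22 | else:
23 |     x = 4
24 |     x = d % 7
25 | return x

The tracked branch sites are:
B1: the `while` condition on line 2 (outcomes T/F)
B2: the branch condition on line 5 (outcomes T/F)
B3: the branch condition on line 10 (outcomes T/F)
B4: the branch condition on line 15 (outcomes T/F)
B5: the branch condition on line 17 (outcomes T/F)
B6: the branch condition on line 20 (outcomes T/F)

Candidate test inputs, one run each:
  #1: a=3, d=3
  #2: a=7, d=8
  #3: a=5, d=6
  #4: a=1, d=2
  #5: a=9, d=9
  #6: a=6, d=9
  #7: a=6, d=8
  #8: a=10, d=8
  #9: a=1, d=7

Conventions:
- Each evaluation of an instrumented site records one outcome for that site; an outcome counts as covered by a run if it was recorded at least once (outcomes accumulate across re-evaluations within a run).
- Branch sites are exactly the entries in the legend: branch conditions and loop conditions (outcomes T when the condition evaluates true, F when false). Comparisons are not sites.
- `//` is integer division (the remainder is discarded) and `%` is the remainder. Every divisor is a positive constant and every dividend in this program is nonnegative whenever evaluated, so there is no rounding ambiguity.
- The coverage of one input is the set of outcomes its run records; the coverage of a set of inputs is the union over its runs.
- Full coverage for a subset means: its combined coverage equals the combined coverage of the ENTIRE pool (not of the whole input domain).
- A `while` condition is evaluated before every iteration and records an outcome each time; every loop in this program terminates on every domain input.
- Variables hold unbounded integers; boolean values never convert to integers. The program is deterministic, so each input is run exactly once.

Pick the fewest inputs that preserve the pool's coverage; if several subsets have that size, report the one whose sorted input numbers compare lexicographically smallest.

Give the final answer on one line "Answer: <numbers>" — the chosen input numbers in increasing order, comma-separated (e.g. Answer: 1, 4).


input #1, a=3, d=3: events B1->T, B1->F, B2->F, B3->F, B4->F, B5->F, B6->T; outcomes B1=T, B1=F, B2=F, B3=F, B4=F, B5=F, B6=T
input #2, a=7, d=8: events B1->F, B2->T, B3->F, B4->F, B5->F, B6->T; outcomes B1=F, B2=T, B3=F, B4=F, B5=F, B6=T
input #3, a=5, d=6: events B1->F, B2->F, B3->F, B4->F, B5->F, B6->T; outcomes B1=F, B2=F, B3=F, B4=F, B5=F, B6=T
input #4, a=1, d=2: events B1->T, B1->F, B2->F, B3->T, B4->F, B5->F, B6->T; outcomes B1=T, B1=F, B2=F, B3=T, B4=F, B5=F, B6=T
input #5, a=9, d=9: events B1->F, B2->T, B3->F, B4->F, B5->T, B6->T; outcomes B1=F, B2=T, B3=F, B4=F, B5=T, B6=T
input #6, a=6, d=9: events B1->F, B2->F, B3->F, B4->F, B5->F, B6->T; outcomes B1=F, B2=F, B3=F, B4=F, B5=F, B6=T
input #7, a=6, d=8: events B1->F, B2->F, B3->F, B4->F, B5->F, B6->T; outcomes B1=F, B2=F, B3=F, B4=F, B5=F, B6=T
input #8, a=10, d=8: events B1->F, B2->T, B3->F, B4->F, B5->T, B6->T; outcomes B1=F, B2=T, B3=F, B4=F, B5=T, B6=T
input #9, a=1, d=7: events B1->F, B2->F, B3->T, B4->F, B5->F, B6->T; outcomes B1=F, B2=F, B3=T, B4=F, B5=F, B6=T
union over all inputs: B1=T, B1=F, B2=T, B2=F, B3=T, B3=F, B4=F, B5=T, B5=F, B6=T (10 outcomes)
size 1 is not enough: best union over all size-1 subsets is 7/10
inputs {4, 5} (size 2) cover everything; no size-2 subset with a lexicographically smaller index list covers all 10
Answer: 4, 5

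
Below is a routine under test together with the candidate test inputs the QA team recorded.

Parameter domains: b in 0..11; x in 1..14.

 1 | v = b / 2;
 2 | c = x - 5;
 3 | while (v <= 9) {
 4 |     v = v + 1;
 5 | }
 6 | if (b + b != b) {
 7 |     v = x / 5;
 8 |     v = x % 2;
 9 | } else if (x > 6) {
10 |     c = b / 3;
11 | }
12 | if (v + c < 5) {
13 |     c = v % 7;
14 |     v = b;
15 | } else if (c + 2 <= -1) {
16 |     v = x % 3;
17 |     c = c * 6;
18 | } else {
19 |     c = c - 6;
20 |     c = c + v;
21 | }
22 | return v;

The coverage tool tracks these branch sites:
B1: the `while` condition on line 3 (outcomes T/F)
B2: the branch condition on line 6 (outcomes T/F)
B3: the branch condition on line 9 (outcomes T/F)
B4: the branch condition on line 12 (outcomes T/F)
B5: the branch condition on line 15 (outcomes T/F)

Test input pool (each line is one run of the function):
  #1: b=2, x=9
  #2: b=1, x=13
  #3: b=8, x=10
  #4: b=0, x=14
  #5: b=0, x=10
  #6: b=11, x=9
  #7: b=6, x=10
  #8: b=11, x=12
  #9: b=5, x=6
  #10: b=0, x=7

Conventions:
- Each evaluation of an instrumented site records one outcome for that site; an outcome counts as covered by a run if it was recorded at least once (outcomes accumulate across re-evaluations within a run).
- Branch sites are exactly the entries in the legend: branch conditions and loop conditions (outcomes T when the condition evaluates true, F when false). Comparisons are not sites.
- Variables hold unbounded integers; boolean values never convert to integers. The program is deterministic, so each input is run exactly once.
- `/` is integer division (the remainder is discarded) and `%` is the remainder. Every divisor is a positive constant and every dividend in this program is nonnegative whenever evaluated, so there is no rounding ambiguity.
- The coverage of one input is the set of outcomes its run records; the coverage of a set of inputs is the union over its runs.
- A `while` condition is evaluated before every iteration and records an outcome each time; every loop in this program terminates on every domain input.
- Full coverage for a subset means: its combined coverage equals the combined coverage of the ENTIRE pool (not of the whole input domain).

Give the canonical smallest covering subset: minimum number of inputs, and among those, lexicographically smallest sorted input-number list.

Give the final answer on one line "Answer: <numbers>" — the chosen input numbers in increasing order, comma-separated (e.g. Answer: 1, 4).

test 1 (b=2, x=9) fires B1->T, B1->T, B1->T, B1->T, B1->T, B1->T, B1->T, B1->T, B1->T, B1->F, B2->T, B4->F, B5->F; hits B1=T, B1=F, B2=T, B4=F, B5=F
test 2 (b=1, x=13) fires B1->T, B1->T, B1->T, B1->T, B1->T, B1->T, B1->T, B1->T, B1->T, B1->T, B1->F, B2->T, B4->F, B5->F; hits B1=T, B1=F, B2=T, B4=F, B5=F
test 3 (b=8, x=10) fires B1->T, B1->T, B1->T, B1->T, B1->T, B1->T, B1->F, B2->T, B4->F, B5->F; hits B1=T, B1=F, B2=T, B4=F, B5=F
test 4 (b=0, x=14) fires B1->T, B1->T, B1->T, B1->T, B1->T, B1->T, B1->T, B1->T, B1->T, B1->T, B1->F, B2->F, B3->T, B4->F, ...; hits B1=T, B1=F, B2=F, B3=T, B4=F, B5=F
test 5 (b=0, x=10) fires B1->T, B1->T, B1->T, B1->T, B1->T, B1->T, B1->T, B1->T, B1->T, B1->T, B1->F, B2->F, B3->T, B4->F, ...; hits B1=T, B1=F, B2=F, B3=T, B4=F, B5=F
test 6 (b=11, x=9) fires B1->T, B1->T, B1->T, B1->T, B1->T, B1->F, B2->T, B4->F, B5->F; hits B1=T, B1=F, B2=T, B4=F, B5=F
test 7 (b=6, x=10) fires B1->T, B1->T, B1->T, B1->T, B1->T, B1->T, B1->T, B1->F, B2->T, B4->F, B5->F; hits B1=T, B1=F, B2=T, B4=F, B5=F
test 8 (b=11, x=12) fires B1->T, B1->T, B1->T, B1->T, B1->T, B1->F, B2->T, B4->F, B5->F; hits B1=T, B1=F, B2=T, B4=F, B5=F
test 9 (b=5, x=6) fires B1->T, B1->T, B1->T, B1->T, B1->T, B1->T, B1->T, B1->T, B1->F, B2->T, B4->T; hits B1=T, B1=F, B2=T, B4=T
test 10 (b=0, x=7) fires B1->T, B1->T, B1->T, B1->T, B1->T, B1->T, B1->T, B1->T, B1->T, B1->T, B1->F, B2->F, B3->T, B4->F, ...; hits B1=T, B1=F, B2=F, B3=T, B4=F, B5=F
union over all inputs: B1=T, B1=F, B2=T, B2=F, B3=T, B4=T, B4=F, B5=F (8 outcomes)
checked all size-1 subsets: none covers 8 outcomes (max 6/8)
inputs {4, 9} (size 2) cover everything; no size-2 subset with a lexicographically smaller index list covers all 8

Answer: 4, 9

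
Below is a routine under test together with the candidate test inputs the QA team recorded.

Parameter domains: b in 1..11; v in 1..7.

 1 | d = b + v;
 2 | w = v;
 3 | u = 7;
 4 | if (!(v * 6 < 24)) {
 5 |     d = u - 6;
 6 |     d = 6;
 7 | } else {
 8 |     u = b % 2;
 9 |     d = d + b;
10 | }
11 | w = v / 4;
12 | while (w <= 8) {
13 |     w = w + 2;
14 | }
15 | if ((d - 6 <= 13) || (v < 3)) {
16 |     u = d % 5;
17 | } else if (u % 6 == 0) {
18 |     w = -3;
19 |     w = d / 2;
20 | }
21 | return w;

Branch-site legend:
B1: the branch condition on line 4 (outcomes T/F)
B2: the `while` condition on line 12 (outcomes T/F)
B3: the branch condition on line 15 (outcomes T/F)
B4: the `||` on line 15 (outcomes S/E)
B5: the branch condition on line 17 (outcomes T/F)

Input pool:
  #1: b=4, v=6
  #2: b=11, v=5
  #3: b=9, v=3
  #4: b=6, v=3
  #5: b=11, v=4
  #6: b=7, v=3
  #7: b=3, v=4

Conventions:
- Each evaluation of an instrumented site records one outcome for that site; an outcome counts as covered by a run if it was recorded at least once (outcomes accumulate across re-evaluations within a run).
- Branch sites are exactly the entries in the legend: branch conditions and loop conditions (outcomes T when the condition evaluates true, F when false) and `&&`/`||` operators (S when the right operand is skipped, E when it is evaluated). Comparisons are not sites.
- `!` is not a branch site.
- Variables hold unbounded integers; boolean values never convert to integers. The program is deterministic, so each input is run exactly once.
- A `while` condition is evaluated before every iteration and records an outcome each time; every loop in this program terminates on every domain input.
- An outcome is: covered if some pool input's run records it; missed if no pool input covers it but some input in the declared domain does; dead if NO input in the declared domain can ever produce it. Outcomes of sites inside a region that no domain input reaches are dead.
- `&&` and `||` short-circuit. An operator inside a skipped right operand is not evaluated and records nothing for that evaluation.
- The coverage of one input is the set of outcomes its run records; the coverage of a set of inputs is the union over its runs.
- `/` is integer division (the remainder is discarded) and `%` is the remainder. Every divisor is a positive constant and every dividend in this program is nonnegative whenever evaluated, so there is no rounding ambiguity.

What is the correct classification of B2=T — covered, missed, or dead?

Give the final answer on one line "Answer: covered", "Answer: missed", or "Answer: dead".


B2=T is recorded by pool input(s) 1, 2, 3, 4, 5, 6, 7 -> covered
Answer: covered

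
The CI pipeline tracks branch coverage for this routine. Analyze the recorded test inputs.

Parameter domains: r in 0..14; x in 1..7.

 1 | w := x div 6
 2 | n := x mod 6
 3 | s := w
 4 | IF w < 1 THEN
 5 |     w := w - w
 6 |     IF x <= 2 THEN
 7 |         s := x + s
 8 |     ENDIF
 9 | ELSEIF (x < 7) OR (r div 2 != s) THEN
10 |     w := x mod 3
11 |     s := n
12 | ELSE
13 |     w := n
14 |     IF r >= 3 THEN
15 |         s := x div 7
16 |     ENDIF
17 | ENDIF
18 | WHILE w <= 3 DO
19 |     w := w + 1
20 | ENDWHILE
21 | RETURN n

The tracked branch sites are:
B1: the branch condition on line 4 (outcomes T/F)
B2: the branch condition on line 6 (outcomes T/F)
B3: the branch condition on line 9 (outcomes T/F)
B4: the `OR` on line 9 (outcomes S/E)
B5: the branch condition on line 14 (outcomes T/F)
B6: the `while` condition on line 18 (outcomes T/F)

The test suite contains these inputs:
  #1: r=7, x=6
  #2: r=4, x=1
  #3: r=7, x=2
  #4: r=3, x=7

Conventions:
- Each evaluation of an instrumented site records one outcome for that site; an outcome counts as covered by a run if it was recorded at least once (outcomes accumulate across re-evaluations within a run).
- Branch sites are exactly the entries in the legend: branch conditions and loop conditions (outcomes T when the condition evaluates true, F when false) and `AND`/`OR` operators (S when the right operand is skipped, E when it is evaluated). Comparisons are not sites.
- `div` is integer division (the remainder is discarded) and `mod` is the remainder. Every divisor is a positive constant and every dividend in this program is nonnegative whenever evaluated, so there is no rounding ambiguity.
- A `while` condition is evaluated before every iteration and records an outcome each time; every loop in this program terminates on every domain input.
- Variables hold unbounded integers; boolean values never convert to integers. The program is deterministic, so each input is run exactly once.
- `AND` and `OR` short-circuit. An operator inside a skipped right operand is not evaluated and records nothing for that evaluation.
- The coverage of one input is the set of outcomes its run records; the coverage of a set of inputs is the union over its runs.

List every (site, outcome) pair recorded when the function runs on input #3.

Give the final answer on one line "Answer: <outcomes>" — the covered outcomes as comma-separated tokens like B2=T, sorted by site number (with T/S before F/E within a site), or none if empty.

Simulating input #3 (r=7, x=2) step by step:
  B1->T, B2->T, B6->T, B6->T, B6->T, B6->T, B6->F
as a set, this run covers: B1=T, B2=T, B6=T, B6=F

Answer: B1=T, B2=T, B6=T, B6=F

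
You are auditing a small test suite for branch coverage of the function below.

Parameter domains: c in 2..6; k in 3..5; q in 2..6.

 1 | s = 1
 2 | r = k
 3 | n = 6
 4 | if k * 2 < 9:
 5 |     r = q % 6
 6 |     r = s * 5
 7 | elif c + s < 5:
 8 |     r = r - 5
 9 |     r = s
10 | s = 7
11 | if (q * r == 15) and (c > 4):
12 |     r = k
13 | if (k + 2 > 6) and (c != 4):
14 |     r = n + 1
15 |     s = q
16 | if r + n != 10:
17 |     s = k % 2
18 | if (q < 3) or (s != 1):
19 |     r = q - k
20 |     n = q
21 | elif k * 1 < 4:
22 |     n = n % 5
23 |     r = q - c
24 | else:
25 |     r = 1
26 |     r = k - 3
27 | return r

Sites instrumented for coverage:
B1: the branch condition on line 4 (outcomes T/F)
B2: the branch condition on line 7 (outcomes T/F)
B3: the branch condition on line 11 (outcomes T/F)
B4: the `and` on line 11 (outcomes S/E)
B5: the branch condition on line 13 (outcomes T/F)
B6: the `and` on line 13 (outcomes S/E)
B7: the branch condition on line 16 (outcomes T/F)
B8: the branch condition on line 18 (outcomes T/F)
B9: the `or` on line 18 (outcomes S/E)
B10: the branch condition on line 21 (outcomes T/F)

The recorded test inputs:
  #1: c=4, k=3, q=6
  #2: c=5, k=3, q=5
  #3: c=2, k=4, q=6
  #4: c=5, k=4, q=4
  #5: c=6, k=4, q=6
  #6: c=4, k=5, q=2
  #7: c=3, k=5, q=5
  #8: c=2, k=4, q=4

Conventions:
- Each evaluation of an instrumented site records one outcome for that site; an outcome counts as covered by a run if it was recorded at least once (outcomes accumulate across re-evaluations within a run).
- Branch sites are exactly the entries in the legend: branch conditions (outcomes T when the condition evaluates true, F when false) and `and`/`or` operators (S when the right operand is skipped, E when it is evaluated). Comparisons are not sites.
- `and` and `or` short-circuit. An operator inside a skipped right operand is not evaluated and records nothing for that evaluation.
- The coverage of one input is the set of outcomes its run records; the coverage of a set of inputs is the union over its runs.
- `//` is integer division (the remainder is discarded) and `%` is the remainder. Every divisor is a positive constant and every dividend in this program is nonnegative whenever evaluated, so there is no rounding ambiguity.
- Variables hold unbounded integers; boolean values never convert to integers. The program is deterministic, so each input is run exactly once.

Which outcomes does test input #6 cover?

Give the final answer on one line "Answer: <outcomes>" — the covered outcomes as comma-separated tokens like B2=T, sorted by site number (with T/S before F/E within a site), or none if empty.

Tracing the run of input #6 (c=4, k=5, q=2):
  B1->F, B2->F, B4->S, B3->F, B6->E, B5->F, B7->T, B9->S, B8->T
distinct outcomes covered: B1=F, B2=F, B3=F, B4=S, B5=F, B6=E, B7=T, B8=T, B9=S

Answer: B1=F, B2=F, B3=F, B4=S, B5=F, B6=E, B7=T, B8=T, B9=S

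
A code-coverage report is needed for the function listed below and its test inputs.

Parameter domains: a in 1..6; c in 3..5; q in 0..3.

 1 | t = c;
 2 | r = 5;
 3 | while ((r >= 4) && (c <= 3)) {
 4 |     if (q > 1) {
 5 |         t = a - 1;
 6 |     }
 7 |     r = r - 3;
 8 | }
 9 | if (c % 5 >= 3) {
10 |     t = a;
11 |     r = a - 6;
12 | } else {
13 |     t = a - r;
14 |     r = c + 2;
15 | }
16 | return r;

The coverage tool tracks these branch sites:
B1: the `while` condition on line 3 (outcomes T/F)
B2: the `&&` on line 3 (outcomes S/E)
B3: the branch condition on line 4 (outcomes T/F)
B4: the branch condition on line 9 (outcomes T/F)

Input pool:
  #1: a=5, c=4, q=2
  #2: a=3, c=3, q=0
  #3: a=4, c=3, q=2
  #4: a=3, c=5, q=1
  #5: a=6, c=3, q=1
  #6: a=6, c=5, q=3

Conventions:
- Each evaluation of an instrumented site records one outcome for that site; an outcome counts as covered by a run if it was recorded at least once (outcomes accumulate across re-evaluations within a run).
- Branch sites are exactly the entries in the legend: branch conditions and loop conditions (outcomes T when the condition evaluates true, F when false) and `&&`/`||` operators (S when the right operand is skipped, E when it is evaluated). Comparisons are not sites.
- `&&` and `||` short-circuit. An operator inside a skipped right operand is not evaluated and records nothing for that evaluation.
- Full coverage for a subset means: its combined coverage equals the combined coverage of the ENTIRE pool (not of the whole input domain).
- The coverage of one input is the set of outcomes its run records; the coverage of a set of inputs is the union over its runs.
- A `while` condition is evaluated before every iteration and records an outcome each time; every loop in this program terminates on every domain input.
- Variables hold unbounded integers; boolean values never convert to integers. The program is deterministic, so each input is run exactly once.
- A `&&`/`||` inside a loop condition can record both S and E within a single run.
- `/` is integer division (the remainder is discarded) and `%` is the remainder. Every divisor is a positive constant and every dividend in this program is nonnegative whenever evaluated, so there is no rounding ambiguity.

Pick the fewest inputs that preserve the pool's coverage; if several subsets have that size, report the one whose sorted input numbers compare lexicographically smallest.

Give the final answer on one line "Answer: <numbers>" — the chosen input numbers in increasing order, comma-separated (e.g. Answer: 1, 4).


#1 (a=5, c=4, q=2) -> covered: B1=F, B2=E, B4=T
#2 (a=3, c=3, q=0) -> covered: B1=T, B1=F, B2=S, B2=E, B3=F, B4=T
#3 (a=4, c=3, q=2) -> covered: B1=T, B1=F, B2=S, B2=E, B3=T, B4=T
#4 (a=3, c=5, q=1) -> covered: B1=F, B2=E, B4=F
#5 (a=6, c=3, q=1) -> covered: B1=T, B1=F, B2=S, B2=E, B3=F, B4=T
#6 (a=6, c=5, q=3) -> covered: B1=F, B2=E, B4=F
union over all inputs: B1=T, B1=F, B2=S, B2=E, B3=T, B3=F, B4=T, B4=F (8 outcomes)
every size-1 subset falls short of the 8 outcomes (best: 6/8)
every size-2 subset falls short of the 8 outcomes (best: 7/8)
at size 3, {2, 3, 4} reaches all 8 outcomes; every lexicographically earlier size-3 subset fails
Answer: 2, 3, 4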